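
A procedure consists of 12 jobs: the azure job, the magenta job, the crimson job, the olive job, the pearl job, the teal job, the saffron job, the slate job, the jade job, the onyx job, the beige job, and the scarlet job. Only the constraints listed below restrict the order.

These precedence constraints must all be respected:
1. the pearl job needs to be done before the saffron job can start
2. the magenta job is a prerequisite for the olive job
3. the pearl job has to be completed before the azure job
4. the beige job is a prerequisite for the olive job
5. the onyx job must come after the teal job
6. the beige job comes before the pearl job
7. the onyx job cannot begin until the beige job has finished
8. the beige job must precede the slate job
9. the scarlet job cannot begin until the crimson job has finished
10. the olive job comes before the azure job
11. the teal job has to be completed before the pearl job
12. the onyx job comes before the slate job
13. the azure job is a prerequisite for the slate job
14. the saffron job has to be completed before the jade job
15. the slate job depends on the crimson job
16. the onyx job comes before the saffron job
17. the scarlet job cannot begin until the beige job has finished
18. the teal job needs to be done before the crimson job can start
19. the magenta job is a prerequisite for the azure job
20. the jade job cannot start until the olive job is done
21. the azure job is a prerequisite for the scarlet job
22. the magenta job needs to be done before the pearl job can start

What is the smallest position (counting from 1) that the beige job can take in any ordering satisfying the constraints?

1

Nothing is required before the beige job; it can be the very first job.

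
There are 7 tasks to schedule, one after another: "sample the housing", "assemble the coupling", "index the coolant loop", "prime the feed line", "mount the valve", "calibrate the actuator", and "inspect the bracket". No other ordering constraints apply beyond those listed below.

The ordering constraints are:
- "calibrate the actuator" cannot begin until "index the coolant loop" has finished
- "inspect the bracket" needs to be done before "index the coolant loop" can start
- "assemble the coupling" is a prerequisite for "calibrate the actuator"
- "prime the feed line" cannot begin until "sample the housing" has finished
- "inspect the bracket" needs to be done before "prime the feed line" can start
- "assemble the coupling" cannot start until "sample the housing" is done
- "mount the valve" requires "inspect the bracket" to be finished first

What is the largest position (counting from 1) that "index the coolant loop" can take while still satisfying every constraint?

The only task forced after "index the coolant loop" (directly or by a chain) is "calibrate the actuator".
So at least 1 task follows "index the coolant loop", putting "index the coolant loop" no later than position 6. That position is achievable by scheduling everything else first.

6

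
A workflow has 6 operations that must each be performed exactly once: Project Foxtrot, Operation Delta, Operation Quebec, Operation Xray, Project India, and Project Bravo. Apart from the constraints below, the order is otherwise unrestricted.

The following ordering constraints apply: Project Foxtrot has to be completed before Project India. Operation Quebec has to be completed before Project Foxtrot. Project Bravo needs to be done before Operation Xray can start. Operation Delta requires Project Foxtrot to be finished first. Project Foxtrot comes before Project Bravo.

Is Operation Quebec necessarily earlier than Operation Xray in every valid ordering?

Tracing the constraints gives a chain: Operation Quebec → Project Foxtrot → Project Bravo → Operation Xray.
Hence Operation Quebec necessarily comes before Operation Xray.

Yes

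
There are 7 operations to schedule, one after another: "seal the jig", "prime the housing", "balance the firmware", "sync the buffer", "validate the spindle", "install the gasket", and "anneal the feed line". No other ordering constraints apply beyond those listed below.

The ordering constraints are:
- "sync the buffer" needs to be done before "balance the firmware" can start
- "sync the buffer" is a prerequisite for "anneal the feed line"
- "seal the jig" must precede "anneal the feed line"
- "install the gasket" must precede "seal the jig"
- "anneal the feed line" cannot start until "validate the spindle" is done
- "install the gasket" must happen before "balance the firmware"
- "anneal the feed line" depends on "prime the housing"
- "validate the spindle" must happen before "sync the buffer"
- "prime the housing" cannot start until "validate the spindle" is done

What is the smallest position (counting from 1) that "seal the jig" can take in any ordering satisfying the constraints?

The only operation forced before "seal the jig" (directly or transitively) is "install the gasket".
With 1 mandatory predecessor, the earliest "seal the jig" can sit is position 1+1 = 2, and placing just that one first achieves it.

2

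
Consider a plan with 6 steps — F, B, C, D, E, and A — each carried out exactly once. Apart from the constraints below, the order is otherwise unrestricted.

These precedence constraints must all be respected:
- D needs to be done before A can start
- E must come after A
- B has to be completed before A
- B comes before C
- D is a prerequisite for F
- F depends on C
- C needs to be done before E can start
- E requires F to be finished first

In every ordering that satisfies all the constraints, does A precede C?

No

A and C are not related by any chain of constraints.
A valid ordering placing C before A exists, so the answer is no.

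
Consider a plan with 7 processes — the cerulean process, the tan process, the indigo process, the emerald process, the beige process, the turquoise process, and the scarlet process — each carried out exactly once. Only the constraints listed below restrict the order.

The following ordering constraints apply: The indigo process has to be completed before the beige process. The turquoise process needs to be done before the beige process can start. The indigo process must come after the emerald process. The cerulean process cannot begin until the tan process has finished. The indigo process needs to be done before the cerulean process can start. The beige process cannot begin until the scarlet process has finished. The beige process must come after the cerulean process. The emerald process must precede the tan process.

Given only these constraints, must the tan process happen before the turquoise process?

No chain of constraints connects the tan process to the turquoise process in either direction.
So the tan process can come before the turquoise process or after — it is not forced.

No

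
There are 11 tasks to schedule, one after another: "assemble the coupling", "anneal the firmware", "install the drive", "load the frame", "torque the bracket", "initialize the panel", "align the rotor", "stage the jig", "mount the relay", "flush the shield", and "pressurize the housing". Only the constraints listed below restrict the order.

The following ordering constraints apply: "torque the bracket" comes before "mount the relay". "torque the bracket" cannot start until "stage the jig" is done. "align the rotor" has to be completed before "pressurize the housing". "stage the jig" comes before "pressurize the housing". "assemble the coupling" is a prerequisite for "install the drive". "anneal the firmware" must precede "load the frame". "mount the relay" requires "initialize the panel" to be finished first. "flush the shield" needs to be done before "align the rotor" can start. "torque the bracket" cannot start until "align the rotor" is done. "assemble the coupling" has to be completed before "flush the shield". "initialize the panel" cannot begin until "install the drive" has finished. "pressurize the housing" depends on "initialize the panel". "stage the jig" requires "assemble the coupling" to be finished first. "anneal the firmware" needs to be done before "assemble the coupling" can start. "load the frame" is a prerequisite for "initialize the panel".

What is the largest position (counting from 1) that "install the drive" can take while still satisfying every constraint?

8

The tasks that are forced after "install the drive", directly or by a chain of constraints, are "initialize the panel", "mount the relay", "pressurize the housing". That's 3 tasks.
So at least 3 tasks follow "install the drive", putting "install the drive" no later than position 8. That position is achievable by scheduling everything else first.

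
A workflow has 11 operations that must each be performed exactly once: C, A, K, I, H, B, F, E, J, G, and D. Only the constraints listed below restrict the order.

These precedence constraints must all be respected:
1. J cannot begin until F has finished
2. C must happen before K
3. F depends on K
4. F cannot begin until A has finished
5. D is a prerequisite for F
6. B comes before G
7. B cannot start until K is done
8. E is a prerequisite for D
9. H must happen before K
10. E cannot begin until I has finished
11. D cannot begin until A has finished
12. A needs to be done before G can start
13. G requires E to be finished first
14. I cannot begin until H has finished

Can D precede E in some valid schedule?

No

There is a dependency chain E → D, so D always comes after E.
Hence D can never be scheduled before E.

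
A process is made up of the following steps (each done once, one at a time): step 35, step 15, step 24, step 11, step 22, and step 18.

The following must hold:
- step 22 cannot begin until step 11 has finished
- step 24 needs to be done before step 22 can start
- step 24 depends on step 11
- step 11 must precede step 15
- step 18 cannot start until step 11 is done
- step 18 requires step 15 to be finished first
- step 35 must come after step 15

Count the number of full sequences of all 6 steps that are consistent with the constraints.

Step 11 is the only step with nothing required before it, so every ordering starts there.
Systematically extending each partial ordering one step at a time and counting, there are 20 complete orderings.

20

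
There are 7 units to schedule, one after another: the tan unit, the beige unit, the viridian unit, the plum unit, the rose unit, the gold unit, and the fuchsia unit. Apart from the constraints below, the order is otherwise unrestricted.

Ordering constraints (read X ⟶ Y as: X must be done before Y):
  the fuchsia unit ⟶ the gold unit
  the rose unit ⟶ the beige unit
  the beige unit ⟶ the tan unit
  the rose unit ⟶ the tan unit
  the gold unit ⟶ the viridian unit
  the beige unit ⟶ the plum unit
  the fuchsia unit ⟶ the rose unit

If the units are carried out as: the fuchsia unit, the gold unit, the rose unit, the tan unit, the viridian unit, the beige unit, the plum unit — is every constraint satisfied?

No

Here the beige unit comes after the tan unit.
Since the beige unit is required before the tan unit, the ordering is invalid.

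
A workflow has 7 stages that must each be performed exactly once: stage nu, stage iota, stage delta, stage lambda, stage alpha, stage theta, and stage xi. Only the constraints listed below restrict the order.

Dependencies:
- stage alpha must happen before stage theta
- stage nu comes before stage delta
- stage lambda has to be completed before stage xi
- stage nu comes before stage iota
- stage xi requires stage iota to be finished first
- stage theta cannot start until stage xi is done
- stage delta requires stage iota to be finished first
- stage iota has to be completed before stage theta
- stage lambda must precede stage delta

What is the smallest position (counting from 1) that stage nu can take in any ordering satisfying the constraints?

Nothing is required before stage nu; it can be the very first stage.

1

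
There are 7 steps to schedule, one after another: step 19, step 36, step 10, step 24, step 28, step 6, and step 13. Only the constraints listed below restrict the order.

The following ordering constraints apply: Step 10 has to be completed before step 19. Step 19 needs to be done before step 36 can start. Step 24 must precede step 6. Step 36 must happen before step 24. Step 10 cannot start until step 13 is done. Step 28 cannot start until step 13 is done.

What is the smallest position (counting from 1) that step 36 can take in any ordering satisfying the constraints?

Every step that must precede step 36 has to come before it. Tracing all chains that end at step 36, those steps are: step 19, step 10, step 13 — 3 in total.
With 3 mandatory predecessors, the earliest step 36 can sit is position 3+1 = 4, and placing just those 3 first achieves it.

4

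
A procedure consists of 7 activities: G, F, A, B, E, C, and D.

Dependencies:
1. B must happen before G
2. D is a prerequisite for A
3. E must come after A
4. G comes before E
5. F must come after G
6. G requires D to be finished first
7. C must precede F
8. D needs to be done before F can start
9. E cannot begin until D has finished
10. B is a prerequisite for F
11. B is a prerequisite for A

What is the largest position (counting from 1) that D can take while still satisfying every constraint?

3

The activities that are forced after D, directly or by a chain of constraints, are G, F, A, E. That's 4 activities.
So at least 4 activities follow D, putting D no later than position 3. That position is achievable by scheduling everything else first.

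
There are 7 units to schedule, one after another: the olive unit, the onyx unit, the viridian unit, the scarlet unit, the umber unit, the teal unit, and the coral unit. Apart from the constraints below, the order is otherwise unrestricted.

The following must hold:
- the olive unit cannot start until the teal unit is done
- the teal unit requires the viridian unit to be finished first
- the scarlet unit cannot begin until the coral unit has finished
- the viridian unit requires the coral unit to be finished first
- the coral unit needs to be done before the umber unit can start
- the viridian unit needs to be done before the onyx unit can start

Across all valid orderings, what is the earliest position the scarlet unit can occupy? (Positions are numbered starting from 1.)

The only unit forced before the scarlet unit (directly or transitively) is the coral unit.
So at minimum 1 unit comes before the scarlet unit, putting the scarlet unit no earlier than position 2. That position is achievable by scheduling exactly that predecessor first.

2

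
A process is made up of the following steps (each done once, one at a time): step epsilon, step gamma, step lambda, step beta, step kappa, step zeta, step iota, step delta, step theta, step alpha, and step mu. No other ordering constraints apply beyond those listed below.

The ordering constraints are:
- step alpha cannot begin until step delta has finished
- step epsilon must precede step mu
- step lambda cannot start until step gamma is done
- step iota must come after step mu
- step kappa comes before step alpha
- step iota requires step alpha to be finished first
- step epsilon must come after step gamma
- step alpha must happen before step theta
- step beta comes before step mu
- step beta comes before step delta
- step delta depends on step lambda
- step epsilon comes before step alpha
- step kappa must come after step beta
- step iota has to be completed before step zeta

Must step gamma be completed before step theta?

Yes

Following the dependencies: step gamma → step epsilon → step alpha → step theta.
So step gamma must precede step theta in any valid ordering.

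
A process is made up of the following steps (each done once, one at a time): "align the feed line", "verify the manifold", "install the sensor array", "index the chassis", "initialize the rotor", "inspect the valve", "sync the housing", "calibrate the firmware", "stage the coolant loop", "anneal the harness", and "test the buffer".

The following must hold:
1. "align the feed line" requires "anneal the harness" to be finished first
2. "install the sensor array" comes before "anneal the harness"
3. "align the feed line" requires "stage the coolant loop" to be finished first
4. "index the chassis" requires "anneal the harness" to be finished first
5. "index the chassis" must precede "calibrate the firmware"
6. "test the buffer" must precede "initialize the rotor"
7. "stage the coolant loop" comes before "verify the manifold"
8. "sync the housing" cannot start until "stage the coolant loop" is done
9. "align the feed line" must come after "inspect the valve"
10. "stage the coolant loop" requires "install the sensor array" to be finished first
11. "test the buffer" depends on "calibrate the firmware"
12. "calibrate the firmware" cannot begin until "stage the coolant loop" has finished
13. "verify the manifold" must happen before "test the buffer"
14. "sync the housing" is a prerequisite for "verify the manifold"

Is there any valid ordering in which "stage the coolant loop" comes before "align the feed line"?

Yes

The constraints force "stage the coolant loop" before "align the feed line", so yes — every valid ordering has "stage the coolant loop" earlier.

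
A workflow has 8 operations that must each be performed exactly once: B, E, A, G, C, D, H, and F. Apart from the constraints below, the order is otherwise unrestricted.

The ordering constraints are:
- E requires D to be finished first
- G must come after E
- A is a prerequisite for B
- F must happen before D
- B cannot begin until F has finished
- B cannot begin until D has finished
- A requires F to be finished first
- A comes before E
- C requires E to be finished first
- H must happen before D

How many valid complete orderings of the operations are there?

40

2 operations have no prerequisites (H, F), so any of them could come first.
Enumerating by repeatedly choosing an available operation (one whose prerequisites are all placed) gives 40 distinct complete orderings.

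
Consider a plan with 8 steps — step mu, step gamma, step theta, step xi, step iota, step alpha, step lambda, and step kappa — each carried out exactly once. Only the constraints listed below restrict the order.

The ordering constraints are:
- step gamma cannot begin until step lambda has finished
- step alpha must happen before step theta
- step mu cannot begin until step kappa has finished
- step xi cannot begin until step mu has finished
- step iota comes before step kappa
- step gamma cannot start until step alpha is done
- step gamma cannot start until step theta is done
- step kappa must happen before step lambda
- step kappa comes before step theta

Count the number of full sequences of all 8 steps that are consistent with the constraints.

85

2 steps have no prerequisites (step iota, step alpha), so any of them could come first.
Systematically extending each partial ordering one step at a time and counting, there are 85 complete orderings.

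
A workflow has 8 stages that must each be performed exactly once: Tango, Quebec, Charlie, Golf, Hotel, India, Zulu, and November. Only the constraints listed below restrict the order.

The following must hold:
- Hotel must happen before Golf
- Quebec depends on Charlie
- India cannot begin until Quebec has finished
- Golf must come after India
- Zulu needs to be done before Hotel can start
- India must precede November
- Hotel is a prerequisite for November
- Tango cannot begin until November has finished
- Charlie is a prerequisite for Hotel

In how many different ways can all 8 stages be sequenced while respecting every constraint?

2 stages have no prerequisites (Charlie, Zulu), so any of them could come first.
Enumerating by repeatedly choosing an available stage (one whose prerequisites are all placed) gives 27 distinct complete orderings.

27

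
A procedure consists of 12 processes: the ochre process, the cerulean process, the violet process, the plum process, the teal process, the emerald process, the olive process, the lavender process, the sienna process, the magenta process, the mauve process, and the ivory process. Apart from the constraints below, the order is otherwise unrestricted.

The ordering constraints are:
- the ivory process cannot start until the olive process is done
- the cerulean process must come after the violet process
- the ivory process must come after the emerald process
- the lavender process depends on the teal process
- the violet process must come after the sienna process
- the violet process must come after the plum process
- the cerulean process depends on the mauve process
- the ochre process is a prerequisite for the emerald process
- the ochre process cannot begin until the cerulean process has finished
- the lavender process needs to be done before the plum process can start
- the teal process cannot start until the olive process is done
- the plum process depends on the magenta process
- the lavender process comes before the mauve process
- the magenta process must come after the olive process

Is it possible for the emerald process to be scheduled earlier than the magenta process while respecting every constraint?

Following the magenta process → the plum process → the violet process → the cerulean process → the ochre process → the emerald process, the magenta process must precede the emerald process in every valid ordering.
So no valid ordering can have the emerald process before the magenta process.

No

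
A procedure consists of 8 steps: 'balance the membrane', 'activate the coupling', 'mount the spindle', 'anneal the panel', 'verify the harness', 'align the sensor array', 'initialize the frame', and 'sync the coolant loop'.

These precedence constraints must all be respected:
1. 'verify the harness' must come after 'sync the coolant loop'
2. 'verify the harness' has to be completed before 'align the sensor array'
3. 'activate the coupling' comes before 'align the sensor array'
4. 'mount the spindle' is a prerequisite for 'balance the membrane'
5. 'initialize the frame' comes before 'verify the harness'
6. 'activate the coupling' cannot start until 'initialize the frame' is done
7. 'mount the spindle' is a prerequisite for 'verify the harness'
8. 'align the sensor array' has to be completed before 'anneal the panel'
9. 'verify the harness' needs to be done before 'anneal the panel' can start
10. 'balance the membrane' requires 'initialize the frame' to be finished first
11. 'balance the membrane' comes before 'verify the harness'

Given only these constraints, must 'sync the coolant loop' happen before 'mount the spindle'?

Nothing in the constraints links 'sync the coolant loop' and 'mount the spindle'; they are unordered relative to each other.
So 'sync the coolant loop' can come before 'mount the spindle' or after — it is not forced.

No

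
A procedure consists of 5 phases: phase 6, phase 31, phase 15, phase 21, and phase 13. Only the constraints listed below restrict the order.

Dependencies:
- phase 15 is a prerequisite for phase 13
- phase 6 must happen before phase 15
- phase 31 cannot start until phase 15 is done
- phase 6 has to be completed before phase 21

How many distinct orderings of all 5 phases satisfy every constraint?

8

Phase 6 is the only phase with nothing required before it, so every ordering starts there.
Counting all ways to extend the partial order to a total order gives 8.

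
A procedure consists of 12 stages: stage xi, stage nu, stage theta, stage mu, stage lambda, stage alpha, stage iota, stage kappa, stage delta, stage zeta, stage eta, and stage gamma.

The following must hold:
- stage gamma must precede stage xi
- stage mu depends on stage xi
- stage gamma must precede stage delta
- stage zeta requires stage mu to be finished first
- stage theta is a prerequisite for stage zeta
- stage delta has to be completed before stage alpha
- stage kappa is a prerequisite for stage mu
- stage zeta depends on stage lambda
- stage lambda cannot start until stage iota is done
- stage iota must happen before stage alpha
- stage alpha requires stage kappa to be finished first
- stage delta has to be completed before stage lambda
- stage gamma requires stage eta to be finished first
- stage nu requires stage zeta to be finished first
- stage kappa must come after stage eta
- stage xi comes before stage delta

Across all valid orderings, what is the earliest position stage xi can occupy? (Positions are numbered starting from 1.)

3

Every stage that must precede stage xi has to come before it. Tracing all chains that end at stage xi, those stages are: stage eta, stage gamma — 2 in total.
With 2 mandatory predecessors, the earliest stage xi can sit is position 2+1 = 3, and placing just those 2 first achieves it.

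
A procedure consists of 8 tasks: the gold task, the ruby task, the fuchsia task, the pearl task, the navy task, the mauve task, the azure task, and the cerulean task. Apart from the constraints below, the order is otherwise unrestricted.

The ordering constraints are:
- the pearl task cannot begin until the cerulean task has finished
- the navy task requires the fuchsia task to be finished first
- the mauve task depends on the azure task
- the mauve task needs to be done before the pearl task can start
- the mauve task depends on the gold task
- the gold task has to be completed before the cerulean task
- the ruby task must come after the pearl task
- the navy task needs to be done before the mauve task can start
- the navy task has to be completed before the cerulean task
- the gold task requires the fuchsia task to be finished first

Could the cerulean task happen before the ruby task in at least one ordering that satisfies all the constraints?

Yes

The constraints force the cerulean task before the ruby task, so yes — every valid ordering has the cerulean task earlier.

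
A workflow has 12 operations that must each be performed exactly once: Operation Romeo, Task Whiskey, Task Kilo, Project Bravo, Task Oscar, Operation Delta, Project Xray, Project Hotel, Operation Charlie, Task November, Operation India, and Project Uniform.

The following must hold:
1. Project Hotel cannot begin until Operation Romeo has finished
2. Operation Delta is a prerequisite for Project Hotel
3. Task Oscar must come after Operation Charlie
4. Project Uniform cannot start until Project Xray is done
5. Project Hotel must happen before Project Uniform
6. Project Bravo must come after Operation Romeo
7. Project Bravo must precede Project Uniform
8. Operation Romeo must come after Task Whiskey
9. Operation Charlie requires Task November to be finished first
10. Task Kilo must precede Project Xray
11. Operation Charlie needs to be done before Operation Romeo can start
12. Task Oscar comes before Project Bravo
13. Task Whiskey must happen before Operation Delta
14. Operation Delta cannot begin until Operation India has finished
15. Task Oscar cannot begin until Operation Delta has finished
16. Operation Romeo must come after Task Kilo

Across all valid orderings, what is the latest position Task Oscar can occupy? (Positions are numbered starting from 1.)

Every operation that must follow Task Oscar has to come after it. Tracing all chains starting from Task Oscar, those operations are: Project Bravo, Project Uniform — 2 in total.
With 2 mandatory successors out of 12 operations total, the latest slot for Task Oscar is 12−2 = 10, and it's reachable by doing all non-successors before Task Oscar.

10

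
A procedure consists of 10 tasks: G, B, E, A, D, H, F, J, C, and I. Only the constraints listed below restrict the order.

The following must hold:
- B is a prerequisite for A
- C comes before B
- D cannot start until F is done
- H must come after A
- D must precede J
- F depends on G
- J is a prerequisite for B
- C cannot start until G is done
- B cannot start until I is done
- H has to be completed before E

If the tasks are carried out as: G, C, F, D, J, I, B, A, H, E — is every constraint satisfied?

Going through the constraints one by one, each required predecessor appears earlier in the sequence than its dependent — e.g. C (position 2) is before B (position 7), as required.

Yes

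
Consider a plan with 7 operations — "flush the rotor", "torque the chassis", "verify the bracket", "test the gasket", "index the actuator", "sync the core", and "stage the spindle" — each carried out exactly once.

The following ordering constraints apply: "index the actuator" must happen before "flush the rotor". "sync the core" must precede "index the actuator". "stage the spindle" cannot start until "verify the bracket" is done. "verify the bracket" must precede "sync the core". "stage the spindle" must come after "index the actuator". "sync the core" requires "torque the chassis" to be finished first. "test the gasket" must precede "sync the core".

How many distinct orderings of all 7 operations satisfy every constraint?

3 operations have no prerequisites ("torque the chassis", "verify the bracket", "test the gasket"), so any of them could come first.
Counting all ways to extend the partial order to a total order gives 12.

12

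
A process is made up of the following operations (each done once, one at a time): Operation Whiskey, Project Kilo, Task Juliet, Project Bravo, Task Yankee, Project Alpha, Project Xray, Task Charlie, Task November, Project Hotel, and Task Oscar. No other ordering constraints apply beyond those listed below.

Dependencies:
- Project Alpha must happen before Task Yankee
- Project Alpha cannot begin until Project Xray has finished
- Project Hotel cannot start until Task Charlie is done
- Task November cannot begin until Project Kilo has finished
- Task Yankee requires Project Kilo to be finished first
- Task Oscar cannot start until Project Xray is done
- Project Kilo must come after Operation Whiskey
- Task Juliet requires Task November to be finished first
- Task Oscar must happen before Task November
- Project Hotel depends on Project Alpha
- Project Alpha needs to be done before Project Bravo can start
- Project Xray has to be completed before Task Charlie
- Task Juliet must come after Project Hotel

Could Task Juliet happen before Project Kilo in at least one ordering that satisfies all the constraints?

Following Project Kilo → Task November → Task Juliet, Project Kilo must precede Task Juliet in every valid ordering.
Hence Task Juliet can never be scheduled before Project Kilo.

No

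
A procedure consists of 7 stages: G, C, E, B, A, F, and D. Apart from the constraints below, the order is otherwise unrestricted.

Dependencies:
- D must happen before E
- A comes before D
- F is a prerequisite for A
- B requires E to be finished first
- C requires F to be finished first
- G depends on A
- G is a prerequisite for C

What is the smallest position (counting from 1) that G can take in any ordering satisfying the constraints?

3

The stages that are forced before G, directly or transitively, are A, F. That's 2 stages.
With 2 mandatory predecessors, the earliest G can sit is position 2+1 = 3, and placing just those 2 first achieves it.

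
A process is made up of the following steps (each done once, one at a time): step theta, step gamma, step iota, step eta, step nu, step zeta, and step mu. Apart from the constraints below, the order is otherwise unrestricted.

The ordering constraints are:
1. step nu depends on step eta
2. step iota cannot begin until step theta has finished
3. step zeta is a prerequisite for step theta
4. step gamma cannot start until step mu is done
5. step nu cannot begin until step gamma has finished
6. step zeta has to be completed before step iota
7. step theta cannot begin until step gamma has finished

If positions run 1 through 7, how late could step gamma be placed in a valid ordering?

4

Following every chain forward from step gamma, the steps that must come later are step theta, step iota, step nu — 3 of them.
With 3 mandatory successors out of 7 steps total, the latest slot for step gamma is 7−3 = 4, and it's reachable by doing all non-successors before step gamma.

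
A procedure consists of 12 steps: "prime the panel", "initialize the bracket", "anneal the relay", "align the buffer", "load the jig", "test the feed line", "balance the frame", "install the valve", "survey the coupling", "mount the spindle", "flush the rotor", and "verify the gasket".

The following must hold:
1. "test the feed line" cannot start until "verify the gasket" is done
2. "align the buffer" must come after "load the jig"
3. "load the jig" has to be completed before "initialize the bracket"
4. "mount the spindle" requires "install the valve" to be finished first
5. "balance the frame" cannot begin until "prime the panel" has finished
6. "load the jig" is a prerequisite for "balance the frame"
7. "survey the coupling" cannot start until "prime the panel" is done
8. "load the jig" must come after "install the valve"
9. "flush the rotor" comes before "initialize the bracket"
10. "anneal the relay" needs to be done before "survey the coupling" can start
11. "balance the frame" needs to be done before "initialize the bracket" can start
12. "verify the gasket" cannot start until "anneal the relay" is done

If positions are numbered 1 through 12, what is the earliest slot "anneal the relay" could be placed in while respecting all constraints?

No constraint forces any other step before "anneal the relay", so it can be placed first.

1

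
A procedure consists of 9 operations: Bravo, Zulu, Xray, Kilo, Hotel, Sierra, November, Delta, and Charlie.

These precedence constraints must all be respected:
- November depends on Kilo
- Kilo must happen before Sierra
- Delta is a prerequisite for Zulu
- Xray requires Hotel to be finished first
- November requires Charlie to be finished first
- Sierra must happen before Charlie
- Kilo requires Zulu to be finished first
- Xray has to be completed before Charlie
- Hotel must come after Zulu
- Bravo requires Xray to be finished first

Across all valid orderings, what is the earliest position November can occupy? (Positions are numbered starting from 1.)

The operations that are forced before November, directly or transitively, are Zulu, Xray, Kilo, Hotel, Sierra, Delta, Charlie. That's 7 operations.
With 7 mandatory predecessors, the earliest November can sit is position 7+1 = 8, and placing just those 7 first achieves it.

8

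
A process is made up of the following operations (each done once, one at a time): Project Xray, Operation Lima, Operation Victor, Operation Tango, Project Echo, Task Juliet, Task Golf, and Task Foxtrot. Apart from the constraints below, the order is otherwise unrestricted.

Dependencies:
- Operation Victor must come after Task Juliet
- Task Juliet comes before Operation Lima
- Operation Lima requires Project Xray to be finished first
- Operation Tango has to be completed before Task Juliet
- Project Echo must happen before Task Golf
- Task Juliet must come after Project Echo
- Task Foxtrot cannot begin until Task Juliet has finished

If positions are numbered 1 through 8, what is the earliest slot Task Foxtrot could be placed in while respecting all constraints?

4

Working backwards through the constraints from Task Foxtrot, its full set of required predecessors is Operation Tango, Project Echo, Task Juliet — 3 of them.
With 3 mandatory predecessors, the earliest Task Foxtrot can sit is position 3+1 = 4, and placing just those 3 first achieves it.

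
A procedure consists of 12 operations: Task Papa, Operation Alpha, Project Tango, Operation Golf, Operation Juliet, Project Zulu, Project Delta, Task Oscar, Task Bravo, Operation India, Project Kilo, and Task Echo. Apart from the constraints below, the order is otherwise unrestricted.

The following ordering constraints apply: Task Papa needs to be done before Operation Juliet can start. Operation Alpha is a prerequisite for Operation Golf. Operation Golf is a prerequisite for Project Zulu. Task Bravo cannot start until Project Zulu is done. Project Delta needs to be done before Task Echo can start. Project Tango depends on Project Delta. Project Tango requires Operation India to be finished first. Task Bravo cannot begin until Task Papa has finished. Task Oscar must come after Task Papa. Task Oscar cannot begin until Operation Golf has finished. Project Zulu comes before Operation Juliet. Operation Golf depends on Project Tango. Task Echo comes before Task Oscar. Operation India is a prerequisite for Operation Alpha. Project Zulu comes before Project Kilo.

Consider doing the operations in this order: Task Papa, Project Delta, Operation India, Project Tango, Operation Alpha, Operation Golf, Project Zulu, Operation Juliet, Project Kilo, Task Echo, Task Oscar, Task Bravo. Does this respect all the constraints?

Every stated constraint is respected: Task Papa sits at position 1, ahead of Task Bravo at position 12, and each of the other listed pairs likewise has the predecessor earlier in the sequence.

Yes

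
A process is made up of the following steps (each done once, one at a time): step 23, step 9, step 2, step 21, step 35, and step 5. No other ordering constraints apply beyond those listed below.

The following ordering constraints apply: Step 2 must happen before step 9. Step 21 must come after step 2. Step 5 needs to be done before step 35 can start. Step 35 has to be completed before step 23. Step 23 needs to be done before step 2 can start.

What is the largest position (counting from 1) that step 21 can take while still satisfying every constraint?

6

Step 21 has no required successors, so nothing stops it from going last (position 6).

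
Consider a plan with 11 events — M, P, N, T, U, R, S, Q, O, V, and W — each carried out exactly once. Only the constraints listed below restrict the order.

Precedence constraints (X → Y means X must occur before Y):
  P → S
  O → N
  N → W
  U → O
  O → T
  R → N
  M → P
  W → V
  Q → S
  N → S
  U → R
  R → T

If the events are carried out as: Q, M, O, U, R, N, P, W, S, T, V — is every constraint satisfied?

Here U comes after O.
Since U is required before O, the ordering is invalid.

No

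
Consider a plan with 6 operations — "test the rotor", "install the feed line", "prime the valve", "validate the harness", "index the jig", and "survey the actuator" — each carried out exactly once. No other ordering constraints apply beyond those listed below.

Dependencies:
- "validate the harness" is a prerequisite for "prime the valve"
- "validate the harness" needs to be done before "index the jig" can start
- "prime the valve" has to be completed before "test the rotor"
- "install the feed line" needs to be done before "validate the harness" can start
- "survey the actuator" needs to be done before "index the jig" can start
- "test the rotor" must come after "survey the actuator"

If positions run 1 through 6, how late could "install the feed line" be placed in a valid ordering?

2

Following every chain forward from "install the feed line", the operations that must come later are "test the rotor", "prime the valve", "validate the harness", "index the jig" — 4 of them.
So at least 4 operations follow "install the feed line", putting "install the feed line" no later than position 2. That position is achievable by scheduling everything else first.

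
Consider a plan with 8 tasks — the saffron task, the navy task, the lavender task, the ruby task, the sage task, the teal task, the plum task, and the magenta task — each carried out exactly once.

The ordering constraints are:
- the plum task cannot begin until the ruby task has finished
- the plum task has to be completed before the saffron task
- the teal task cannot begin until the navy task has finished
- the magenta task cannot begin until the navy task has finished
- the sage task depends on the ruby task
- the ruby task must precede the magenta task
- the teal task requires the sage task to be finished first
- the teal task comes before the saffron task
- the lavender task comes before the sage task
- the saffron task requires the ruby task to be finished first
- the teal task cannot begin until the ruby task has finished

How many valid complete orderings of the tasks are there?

3 tasks have no prerequisites (the navy task, the lavender task, the ruby task), so any of them could come first.
Enumerating by repeatedly choosing an available task (one whose prerequisites are all placed) gives 156 distinct complete orderings.

156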